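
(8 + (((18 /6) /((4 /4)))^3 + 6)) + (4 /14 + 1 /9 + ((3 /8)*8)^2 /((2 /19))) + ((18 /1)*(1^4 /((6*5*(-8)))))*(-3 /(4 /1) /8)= 10233527 /80640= 126.90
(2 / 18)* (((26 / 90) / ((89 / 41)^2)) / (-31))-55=-5469670378 / 99448155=-55.00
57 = 57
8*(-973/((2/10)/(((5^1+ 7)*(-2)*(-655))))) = -611822400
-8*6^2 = -288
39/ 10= 3.90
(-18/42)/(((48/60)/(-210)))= 225/2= 112.50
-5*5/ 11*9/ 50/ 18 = -0.02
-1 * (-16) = 16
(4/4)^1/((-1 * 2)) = -1/2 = -0.50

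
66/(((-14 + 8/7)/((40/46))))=-308/69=-4.46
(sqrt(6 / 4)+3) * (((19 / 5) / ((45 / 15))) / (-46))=-0.12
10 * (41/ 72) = 205/ 36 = 5.69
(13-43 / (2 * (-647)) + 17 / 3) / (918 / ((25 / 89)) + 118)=1814825 / 328619064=0.01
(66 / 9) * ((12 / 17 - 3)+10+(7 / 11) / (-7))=2848 / 51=55.84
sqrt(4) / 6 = 1 / 3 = 0.33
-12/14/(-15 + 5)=3/35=0.09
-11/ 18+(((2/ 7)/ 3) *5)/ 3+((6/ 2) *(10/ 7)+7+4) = 89/ 6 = 14.83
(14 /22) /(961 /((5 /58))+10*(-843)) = 35 /149468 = 0.00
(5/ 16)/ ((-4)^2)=5/ 256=0.02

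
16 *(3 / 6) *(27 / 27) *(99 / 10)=396 / 5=79.20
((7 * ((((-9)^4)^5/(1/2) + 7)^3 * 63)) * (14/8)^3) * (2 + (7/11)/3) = 75162671729942547023979610000000000000000000000000000000000000.00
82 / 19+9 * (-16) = -2654 / 19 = -139.68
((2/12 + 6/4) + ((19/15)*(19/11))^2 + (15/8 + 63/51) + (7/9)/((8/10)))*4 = 4334509/102850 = 42.14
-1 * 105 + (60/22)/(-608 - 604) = -233315/2222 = -105.00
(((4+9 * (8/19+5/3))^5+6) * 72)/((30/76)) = 730602481631376/651605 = 1121235229.37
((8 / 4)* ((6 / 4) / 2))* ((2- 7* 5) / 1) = -49.50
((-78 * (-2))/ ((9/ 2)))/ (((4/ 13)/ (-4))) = -1352/ 3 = -450.67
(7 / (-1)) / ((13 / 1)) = -7 / 13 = -0.54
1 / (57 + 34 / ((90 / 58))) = 45 / 3551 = 0.01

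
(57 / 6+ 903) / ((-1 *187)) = -1825 / 374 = -4.88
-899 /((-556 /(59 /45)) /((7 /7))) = 53041 /25020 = 2.12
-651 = -651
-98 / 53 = -1.85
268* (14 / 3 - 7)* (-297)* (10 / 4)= 464310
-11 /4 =-2.75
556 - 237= 319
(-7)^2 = 49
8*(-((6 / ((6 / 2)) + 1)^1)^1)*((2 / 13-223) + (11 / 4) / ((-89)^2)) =550730430 / 102973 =5348.30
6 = 6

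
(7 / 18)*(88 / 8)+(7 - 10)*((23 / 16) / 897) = 7999 / 1872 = 4.27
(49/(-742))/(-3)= 0.02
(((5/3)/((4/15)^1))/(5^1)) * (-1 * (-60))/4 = 75/4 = 18.75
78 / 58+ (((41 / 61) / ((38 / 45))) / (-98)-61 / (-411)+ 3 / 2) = 8082425891 / 2707567716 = 2.99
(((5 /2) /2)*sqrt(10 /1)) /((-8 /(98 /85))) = -49*sqrt(10) /272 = -0.57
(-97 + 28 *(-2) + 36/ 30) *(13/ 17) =-9867/ 85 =-116.08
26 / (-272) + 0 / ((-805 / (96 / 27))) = -13 / 136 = -0.10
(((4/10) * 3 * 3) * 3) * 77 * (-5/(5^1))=-4158/5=-831.60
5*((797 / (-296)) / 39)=-3985 / 11544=-0.35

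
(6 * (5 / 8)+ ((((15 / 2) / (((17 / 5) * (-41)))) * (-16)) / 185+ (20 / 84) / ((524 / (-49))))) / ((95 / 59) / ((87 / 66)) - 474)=-64723784995 / 8198507027148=-0.01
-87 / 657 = -29 / 219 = -0.13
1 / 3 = 0.33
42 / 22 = 21 / 11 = 1.91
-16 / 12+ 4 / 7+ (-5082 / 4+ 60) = -50873 / 42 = -1211.26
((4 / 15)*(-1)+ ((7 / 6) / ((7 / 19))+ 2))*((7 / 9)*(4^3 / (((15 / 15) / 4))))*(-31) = -1361024 / 45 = -30244.98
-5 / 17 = -0.29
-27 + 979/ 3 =898/ 3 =299.33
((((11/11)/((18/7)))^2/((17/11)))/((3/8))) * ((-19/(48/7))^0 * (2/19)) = 2156/78489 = 0.03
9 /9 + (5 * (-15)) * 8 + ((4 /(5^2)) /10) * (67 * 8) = -590.42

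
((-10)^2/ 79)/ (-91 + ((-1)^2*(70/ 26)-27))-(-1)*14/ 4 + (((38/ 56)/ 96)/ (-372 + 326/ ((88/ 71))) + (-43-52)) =-34918864460149/ 381580883040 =-91.51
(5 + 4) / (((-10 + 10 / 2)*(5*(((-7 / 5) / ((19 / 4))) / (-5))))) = -171 / 28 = -6.11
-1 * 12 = -12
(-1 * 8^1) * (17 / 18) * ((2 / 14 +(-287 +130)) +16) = 67048 / 63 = 1064.25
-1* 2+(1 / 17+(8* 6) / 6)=103 / 17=6.06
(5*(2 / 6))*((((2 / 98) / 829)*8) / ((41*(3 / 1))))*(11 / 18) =220 / 134902341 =0.00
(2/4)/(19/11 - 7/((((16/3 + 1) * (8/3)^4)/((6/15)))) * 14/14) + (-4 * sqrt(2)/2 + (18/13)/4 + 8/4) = 252175749/95626154 - 2 * sqrt(2) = -0.19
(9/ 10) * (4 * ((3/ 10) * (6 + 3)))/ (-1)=-243/ 25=-9.72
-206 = -206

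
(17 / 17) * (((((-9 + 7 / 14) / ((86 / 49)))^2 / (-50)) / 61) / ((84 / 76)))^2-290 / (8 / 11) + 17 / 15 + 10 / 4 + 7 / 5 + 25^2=16947295598052560569 / 73275025080960000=231.28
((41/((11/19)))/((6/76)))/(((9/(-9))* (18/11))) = -14801/27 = -548.19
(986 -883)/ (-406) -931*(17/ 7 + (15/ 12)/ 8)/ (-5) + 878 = 44141621/ 32480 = 1359.04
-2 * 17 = -34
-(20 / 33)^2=-400 / 1089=-0.37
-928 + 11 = -917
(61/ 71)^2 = 3721/ 5041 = 0.74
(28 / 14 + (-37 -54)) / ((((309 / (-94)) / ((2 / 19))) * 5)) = 16732 / 29355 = 0.57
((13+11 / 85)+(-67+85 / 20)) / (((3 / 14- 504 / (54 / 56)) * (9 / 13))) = 0.14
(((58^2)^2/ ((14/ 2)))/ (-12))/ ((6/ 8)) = -179626.92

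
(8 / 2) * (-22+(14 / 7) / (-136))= -1497 / 17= -88.06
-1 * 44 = -44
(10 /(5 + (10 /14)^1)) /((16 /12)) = 21 /16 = 1.31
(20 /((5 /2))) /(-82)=-4 /41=-0.10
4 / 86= 2 / 43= 0.05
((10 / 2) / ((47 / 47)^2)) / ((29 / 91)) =455 / 29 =15.69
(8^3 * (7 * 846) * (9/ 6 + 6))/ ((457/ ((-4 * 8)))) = -727695360/ 457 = -1592331.20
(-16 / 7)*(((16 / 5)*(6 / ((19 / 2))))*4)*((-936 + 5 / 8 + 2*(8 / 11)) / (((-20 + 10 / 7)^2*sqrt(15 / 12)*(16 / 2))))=11045664*sqrt(5) / 4415125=5.59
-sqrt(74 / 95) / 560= -sqrt(7030) / 53200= -0.00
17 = 17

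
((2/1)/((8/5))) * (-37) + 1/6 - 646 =-8305/12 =-692.08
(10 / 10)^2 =1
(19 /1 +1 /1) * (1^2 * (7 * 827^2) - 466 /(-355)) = 6798256124 /71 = 95750086.25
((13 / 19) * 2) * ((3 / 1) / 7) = 78 / 133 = 0.59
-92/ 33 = -2.79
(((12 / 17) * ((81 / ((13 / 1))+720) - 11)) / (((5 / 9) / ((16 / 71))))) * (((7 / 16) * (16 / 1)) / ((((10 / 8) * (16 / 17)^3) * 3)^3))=227012074402463 / 4839178240000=46.91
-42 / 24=-7 / 4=-1.75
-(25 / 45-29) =256 / 9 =28.44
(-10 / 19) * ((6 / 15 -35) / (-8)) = -173 / 76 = -2.28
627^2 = 393129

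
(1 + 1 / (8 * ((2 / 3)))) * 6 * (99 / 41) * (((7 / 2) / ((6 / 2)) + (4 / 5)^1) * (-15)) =-507.53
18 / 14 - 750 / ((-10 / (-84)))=-44091 / 7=-6298.71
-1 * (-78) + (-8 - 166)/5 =216/5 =43.20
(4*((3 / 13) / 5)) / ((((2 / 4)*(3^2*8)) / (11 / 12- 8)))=-17 / 468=-0.04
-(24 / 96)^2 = -1 / 16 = -0.06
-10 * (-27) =270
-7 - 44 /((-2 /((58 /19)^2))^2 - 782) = -15361231073 /2212244647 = -6.94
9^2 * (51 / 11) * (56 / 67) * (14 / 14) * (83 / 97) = 19200888 / 71489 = 268.59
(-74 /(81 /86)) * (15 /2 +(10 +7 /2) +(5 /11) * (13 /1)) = -1883744 /891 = -2114.19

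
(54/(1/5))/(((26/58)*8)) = 3915/52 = 75.29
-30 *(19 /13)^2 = -64.08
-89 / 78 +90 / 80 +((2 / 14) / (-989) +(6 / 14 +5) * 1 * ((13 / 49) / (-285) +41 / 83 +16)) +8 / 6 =3990451447007 / 43923111960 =90.85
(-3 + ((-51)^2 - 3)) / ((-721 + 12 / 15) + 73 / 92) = -397900 / 110309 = -3.61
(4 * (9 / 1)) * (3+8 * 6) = 1836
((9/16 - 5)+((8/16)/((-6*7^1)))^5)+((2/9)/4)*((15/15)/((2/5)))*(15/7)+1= -3.14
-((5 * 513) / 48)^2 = -731025 / 256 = -2855.57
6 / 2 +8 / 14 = 25 / 7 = 3.57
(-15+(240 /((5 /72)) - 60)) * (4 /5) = 13524 /5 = 2704.80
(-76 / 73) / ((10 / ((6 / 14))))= -114 / 2555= -0.04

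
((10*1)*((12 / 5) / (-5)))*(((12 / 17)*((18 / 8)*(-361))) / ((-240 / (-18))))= 87723 / 425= 206.41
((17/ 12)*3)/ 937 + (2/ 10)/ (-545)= 42577/ 10213300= 0.00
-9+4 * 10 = 31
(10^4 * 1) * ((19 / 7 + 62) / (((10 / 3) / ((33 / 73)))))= 44847000 / 511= 87763.21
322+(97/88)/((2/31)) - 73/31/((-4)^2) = 924623/2728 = 338.94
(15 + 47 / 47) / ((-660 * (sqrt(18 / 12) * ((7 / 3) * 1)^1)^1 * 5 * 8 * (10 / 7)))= -sqrt(6) / 16500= -0.00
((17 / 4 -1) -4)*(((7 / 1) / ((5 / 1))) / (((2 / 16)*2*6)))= -7 / 10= -0.70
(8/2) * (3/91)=12/91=0.13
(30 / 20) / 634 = 3 / 1268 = 0.00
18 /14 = 9 /7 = 1.29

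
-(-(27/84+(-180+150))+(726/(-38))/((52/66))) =-37551/6916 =-5.43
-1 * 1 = -1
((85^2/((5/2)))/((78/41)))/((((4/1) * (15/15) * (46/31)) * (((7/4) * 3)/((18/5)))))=367319/2093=175.50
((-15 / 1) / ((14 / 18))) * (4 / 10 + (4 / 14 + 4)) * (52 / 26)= -8856 / 49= -180.73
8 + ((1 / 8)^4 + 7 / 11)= 389131 / 45056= 8.64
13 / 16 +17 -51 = -531 / 16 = -33.19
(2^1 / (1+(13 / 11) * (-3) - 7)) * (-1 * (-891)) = -186.69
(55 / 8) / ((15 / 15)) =55 / 8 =6.88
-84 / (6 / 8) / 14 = -8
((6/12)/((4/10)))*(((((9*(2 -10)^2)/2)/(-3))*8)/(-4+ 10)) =-160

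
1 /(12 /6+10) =1 /12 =0.08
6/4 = 3/2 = 1.50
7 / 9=0.78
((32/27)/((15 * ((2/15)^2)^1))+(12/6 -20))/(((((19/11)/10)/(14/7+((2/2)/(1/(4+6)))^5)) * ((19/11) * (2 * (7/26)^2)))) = -31341862.12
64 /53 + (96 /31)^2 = 549952 /50933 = 10.80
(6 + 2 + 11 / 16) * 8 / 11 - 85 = -1731 / 22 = -78.68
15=15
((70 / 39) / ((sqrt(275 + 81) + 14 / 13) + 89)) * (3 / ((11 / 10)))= 0.04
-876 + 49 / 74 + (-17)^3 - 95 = -435367 / 74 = -5883.34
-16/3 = -5.33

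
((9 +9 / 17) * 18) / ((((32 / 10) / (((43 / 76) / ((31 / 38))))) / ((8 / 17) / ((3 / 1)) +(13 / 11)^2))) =57.76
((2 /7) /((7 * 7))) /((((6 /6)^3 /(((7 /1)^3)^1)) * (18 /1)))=1 /9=0.11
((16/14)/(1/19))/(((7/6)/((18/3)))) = 5472/49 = 111.67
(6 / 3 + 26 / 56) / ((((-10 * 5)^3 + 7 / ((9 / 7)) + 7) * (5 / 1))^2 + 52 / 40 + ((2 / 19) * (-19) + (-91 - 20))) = 27945 / 4428805542637322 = 0.00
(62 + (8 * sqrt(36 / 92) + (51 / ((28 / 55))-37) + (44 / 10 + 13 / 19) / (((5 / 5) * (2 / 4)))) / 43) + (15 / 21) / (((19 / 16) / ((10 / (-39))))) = 24 * sqrt(23) / 989 + 283491857 / 4460820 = 63.67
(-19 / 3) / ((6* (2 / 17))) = -323 / 36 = -8.97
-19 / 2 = -9.50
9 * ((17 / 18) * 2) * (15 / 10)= 51 / 2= 25.50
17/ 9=1.89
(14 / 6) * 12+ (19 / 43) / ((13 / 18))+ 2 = 17112 / 559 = 30.61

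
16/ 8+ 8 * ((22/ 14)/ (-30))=166/ 105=1.58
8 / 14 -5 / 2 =-27 / 14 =-1.93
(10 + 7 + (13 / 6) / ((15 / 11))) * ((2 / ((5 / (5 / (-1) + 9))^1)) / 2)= 3346 / 225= 14.87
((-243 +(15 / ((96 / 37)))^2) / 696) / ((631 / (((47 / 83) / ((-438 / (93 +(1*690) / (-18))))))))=413547689 / 12261737705472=0.00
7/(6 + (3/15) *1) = 35/31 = 1.13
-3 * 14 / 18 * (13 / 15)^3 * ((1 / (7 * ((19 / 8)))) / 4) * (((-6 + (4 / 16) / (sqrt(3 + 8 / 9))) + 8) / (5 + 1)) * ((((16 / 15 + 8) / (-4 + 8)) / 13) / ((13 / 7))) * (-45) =221 * sqrt(35) / 641250 + 6188 / 192375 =0.03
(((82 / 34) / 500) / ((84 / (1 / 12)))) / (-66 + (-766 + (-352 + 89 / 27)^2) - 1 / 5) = 3321 / 83809844742400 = 0.00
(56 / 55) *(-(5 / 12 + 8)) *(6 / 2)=-1414 / 55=-25.71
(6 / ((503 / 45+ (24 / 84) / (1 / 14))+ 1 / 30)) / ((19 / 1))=540 / 26011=0.02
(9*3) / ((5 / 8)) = 216 / 5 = 43.20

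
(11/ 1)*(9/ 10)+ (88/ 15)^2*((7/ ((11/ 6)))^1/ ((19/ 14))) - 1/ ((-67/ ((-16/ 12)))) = 20376461/ 190950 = 106.71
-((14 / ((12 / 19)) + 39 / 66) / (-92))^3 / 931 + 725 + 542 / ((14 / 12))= 30991708121688847 / 26052834620736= 1189.57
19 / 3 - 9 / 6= 29 / 6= 4.83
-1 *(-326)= 326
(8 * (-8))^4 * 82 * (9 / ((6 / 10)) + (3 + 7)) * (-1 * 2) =-68786585600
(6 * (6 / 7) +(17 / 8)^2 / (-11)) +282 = 1413017 / 4928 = 286.73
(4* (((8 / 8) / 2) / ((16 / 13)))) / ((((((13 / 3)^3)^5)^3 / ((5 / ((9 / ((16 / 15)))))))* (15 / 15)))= 218837978263024718418 / 10315908977942302627204470186314316211062255002161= 0.00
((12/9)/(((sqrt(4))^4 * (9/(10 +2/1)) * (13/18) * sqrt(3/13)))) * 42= 28 * sqrt(39)/13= 13.45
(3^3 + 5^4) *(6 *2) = 7824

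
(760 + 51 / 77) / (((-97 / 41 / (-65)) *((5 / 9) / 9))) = 2528685783 / 7469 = 338557.48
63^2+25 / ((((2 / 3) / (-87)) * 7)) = 49041 / 14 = 3502.93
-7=-7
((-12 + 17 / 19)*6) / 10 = -633 / 95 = -6.66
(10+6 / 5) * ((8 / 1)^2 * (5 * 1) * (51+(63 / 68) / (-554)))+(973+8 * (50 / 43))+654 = 37341500125 / 202487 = 184414.31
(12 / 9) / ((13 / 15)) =20 / 13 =1.54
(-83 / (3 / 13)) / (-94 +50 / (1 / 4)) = -1079 / 318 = -3.39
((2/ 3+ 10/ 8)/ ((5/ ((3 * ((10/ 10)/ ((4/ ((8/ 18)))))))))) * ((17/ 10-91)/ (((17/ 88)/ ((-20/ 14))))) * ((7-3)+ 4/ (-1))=0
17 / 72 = 0.24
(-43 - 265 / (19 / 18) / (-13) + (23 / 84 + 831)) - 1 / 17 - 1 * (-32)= 296114509 / 352716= 839.53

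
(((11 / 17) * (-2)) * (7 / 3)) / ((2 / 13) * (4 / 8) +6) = -2002 / 4029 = -0.50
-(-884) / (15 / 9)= 2652 / 5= 530.40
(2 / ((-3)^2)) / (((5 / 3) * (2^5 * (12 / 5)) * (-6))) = -1 / 3456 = -0.00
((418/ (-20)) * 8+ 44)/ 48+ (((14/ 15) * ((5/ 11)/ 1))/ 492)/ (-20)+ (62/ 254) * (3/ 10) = -2.49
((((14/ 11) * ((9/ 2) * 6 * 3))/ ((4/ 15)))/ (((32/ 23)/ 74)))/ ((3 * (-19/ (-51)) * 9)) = 13671315/ 6688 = 2044.16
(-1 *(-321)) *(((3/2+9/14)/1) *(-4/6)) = -3210/7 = -458.57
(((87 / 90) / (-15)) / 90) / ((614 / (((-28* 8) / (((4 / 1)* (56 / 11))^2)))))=3509 / 5570208000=0.00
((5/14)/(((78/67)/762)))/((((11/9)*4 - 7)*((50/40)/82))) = -12559284/1729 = -7263.90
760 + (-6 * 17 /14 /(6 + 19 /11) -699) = 2102 /35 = 60.06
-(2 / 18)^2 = -1 / 81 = -0.01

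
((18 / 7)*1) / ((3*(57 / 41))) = 82 / 133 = 0.62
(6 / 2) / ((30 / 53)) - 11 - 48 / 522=-5039 / 870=-5.79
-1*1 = -1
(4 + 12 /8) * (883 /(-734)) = -9713 /1468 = -6.62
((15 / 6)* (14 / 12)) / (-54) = -35 / 648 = -0.05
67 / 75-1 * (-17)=1342 / 75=17.89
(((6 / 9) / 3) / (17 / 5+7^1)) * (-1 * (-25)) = 125 / 234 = 0.53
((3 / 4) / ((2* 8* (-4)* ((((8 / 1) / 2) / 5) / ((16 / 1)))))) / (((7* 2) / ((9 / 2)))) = -135 / 1792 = -0.08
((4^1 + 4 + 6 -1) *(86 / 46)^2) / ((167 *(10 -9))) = 24037 / 88343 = 0.27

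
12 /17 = 0.71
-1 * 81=-81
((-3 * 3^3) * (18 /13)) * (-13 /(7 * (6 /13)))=3159 /7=451.29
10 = 10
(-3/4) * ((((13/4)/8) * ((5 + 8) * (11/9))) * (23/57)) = -42757/21888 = -1.95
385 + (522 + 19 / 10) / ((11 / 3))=58067 / 110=527.88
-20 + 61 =41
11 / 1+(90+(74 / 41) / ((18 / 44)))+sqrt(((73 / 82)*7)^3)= 120.97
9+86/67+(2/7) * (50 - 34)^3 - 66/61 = 33743953/28609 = 1179.49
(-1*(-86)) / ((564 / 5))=215 / 282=0.76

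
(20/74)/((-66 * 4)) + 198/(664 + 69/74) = 71314343/240317220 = 0.30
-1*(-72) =72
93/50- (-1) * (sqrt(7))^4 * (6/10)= 1563/50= 31.26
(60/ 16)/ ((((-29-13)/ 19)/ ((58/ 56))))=-2755/ 1568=-1.76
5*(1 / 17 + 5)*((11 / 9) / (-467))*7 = -33110 / 71451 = -0.46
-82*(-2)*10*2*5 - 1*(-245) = 16645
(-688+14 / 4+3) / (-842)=1363 / 1684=0.81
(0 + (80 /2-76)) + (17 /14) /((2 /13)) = -787 /28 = -28.11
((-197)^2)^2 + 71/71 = 1506138482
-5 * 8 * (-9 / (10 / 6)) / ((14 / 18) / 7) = 1944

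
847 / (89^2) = 847 / 7921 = 0.11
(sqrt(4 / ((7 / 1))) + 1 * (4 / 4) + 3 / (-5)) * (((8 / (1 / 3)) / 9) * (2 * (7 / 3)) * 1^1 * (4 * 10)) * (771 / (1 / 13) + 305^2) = 184662016 / 9 + 131901440 * sqrt(7) / 9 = 59293380.42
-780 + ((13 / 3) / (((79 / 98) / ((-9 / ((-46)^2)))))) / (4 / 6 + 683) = -19101831099 / 24489526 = -780.00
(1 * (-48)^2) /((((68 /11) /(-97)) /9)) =-5531328 /17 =-325372.24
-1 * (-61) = 61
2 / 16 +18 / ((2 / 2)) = 145 / 8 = 18.12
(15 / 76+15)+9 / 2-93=-5571 / 76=-73.30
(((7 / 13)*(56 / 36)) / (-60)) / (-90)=49 / 315900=0.00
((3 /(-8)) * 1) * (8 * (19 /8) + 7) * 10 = -195 /2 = -97.50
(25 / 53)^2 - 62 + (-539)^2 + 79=816121867 / 2809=290538.22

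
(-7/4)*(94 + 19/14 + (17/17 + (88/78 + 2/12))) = -26659/156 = -170.89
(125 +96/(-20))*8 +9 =4853/5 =970.60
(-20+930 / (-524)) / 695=-1141 / 36418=-0.03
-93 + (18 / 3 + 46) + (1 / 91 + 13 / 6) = -21197 / 546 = -38.82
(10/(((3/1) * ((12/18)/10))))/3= 50/3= 16.67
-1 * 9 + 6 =-3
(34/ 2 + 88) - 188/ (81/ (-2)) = 8881/ 81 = 109.64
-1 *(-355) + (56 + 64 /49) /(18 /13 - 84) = 3107621 /8771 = 354.31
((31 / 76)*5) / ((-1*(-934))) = 155 / 70984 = 0.00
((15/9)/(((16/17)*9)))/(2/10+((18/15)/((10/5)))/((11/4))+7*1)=275/10368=0.03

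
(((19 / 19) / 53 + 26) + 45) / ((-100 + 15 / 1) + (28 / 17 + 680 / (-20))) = -63988 / 105735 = -0.61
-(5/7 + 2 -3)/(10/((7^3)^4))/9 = 1977326743/45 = 43940594.29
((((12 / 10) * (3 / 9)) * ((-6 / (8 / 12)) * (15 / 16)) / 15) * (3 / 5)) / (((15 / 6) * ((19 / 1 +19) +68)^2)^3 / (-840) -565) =567 / 110821808018000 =0.00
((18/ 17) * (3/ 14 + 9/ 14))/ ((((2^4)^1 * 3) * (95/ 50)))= 0.01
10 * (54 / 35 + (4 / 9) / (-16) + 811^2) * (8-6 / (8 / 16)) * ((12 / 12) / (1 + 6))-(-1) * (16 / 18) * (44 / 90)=-74585724586 / 19845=-3758413.94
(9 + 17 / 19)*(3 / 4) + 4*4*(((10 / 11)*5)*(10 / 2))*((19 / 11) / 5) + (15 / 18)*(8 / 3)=2798729 / 20691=135.26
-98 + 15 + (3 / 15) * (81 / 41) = -16934 / 205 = -82.60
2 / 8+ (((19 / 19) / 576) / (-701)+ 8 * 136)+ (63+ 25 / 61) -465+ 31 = 17676202835 / 24630336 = 717.66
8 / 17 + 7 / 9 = 191 / 153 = 1.25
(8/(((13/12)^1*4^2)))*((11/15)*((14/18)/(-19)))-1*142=-1578484/11115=-142.01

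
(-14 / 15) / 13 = -14 / 195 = -0.07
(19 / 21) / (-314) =-19 / 6594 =-0.00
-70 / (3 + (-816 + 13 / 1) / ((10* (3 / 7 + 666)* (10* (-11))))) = -32655000 / 1400011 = -23.32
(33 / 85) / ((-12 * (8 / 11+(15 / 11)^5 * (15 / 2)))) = -1771561 / 1976229770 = -0.00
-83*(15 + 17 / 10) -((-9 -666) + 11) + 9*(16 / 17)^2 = -2063829 / 2890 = -714.13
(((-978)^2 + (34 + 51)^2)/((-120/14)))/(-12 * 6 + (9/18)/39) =87697519/56150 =1561.84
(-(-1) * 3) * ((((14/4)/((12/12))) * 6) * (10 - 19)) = -567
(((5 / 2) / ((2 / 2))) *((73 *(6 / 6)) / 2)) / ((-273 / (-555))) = 67525 / 364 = 185.51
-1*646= -646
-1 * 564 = -564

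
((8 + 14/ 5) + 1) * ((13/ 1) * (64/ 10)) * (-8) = -196352/ 25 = -7854.08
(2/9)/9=2/81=0.02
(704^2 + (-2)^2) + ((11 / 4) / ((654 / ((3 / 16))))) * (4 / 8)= 13829780491 / 27904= 495620.00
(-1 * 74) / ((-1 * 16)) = 37 / 8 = 4.62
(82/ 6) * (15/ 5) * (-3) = -123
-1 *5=-5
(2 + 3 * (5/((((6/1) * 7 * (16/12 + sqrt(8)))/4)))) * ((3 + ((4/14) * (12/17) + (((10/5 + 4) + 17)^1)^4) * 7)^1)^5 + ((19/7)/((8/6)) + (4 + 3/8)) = 921465194993374536329666753401298393040 * sqrt(2)/69572993 + 27193461754471141872128832189268551788577/556583944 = 67588457712654270965949260000000.00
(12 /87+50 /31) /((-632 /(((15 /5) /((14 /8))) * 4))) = -9444 /497147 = -0.02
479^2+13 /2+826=460547 /2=230273.50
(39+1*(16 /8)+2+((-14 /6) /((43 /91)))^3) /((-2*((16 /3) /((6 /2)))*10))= 83083613 /38163360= 2.18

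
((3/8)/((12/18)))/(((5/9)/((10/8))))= 1.27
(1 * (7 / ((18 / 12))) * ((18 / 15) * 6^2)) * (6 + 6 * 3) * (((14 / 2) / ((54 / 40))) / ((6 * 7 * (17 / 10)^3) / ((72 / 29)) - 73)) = 301056000 / 121339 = 2481.11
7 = 7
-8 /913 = -0.01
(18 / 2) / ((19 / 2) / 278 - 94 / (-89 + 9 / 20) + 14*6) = 2954028 / 27930571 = 0.11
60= 60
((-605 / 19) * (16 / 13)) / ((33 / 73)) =-64240 / 741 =-86.69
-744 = -744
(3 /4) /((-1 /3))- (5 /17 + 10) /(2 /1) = -503 /68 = -7.40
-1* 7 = -7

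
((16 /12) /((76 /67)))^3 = 300763 /185193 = 1.62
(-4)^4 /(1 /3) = 768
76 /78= 38 /39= 0.97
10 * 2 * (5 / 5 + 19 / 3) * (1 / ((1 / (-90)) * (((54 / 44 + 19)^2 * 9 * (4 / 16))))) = -340736 / 23763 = -14.34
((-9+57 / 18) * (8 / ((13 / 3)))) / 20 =-7 / 13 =-0.54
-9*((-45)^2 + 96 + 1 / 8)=-19090.12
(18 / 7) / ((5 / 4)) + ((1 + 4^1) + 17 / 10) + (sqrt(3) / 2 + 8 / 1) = sqrt(3) / 2 + 1173 / 70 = 17.62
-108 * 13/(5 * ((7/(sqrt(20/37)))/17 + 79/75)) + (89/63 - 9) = -123640492858/326023173 + 75184200 * sqrt(185)/5174971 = -181.63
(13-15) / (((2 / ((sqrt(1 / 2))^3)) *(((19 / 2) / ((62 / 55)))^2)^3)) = -908803769344 *sqrt(2) / 1302260124847515625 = -0.00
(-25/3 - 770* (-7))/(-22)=-16145/66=-244.62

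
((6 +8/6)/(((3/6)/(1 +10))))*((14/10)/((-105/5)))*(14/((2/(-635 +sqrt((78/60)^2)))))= 10734878/225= 47710.57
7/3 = 2.33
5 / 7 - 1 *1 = -2 / 7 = -0.29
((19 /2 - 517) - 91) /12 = -399 /8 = -49.88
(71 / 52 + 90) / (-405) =-0.23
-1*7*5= -35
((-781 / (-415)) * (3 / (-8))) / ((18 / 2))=-781 / 9960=-0.08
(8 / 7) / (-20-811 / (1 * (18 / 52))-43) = -72 / 151571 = -0.00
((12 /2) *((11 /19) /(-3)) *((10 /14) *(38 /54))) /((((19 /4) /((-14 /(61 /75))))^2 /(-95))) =154000000 /212097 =726.08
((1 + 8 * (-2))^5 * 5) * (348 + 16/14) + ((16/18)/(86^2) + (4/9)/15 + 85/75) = -2316317991405239/1747305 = -1325651784.55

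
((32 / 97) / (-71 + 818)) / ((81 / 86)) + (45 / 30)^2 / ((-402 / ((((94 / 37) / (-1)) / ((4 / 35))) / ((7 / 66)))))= 136601027099 / 116397557928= 1.17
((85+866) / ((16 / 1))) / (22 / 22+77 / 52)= 4121 / 172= 23.96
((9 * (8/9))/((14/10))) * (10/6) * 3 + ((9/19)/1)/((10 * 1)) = 38063/1330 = 28.62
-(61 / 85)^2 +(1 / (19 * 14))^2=-263275851 / 511212100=-0.52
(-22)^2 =484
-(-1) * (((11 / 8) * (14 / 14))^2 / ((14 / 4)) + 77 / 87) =27775 / 19488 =1.43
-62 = -62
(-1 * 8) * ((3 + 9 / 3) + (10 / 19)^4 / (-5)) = -6239408 / 130321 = -47.88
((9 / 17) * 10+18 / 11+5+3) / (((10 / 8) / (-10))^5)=-91488256 / 187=-489242.01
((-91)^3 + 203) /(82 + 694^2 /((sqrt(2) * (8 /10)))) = 123552352 /362458168577 - 453561437560 * sqrt(2) /362458168577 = -1.77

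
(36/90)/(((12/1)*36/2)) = 1/540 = 0.00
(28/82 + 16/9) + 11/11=1151/369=3.12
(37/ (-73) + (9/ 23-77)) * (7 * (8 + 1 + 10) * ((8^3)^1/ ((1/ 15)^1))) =-132252986880/ 1679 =-78768902.25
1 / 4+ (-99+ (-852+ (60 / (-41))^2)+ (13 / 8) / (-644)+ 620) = -2845938997 / 8660512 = -328.61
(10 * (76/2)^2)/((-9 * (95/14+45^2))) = -40432/51201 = -0.79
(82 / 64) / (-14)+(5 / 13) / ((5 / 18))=7531 / 5824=1.29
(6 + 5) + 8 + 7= 26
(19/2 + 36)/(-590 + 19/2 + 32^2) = 91/887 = 0.10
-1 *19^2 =-361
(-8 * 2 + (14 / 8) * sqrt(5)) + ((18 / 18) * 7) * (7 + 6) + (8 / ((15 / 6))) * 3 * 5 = 7 * sqrt(5) / 4 + 123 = 126.91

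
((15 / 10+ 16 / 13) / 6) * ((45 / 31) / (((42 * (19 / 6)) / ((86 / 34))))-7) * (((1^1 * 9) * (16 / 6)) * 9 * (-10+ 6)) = 2498244624 / 911183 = 2741.76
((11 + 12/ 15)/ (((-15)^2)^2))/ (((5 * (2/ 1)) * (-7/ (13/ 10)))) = -767/ 177187500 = -0.00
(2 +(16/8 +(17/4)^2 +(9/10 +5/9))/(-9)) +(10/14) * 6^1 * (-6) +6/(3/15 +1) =-957331/45360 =-21.11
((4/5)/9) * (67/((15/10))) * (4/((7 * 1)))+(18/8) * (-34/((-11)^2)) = 374263/228690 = 1.64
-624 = -624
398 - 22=376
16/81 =0.20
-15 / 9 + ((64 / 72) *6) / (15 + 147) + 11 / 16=-3679 / 3888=-0.95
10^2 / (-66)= -50 / 33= -1.52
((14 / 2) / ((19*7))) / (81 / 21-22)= -7 / 2413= -0.00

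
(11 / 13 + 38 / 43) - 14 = -6859 / 559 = -12.27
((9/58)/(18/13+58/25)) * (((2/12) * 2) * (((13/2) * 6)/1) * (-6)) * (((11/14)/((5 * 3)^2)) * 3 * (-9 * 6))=451737/244412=1.85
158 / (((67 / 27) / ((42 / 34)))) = 89586 / 1139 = 78.65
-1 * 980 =-980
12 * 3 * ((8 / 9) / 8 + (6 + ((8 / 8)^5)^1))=256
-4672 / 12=-1168 / 3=-389.33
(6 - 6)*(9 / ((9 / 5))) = 0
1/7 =0.14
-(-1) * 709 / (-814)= -709 / 814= -0.87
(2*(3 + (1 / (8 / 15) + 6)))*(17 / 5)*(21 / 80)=31059 / 1600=19.41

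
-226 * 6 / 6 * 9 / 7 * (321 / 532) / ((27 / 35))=-60455 / 266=-227.27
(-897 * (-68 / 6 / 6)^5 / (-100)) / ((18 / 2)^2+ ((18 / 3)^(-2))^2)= -1698148972 / 637735275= -2.66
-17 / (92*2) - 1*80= -80.09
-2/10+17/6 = 79/30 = 2.63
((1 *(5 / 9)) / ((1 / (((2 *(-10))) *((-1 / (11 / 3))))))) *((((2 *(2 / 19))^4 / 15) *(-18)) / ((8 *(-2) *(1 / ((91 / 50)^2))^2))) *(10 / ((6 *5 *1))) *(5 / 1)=548599688 / 67196765625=0.01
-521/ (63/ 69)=-11983/ 21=-570.62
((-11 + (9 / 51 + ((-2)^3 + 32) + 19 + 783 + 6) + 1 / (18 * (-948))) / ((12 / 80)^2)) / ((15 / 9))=2382134230 / 108783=21898.04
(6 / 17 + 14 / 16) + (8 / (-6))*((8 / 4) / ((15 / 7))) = -101 / 6120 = -0.02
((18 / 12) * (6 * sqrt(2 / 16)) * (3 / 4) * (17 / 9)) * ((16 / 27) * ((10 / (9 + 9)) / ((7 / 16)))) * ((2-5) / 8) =-170 * sqrt(2) / 189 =-1.27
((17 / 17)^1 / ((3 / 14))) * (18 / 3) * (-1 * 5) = -140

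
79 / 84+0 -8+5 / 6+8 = 149 / 84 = 1.77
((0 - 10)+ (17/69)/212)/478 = -146263/6992184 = -0.02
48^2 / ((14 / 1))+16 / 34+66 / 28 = 39841 / 238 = 167.40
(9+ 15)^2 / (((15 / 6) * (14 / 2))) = 1152 / 35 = 32.91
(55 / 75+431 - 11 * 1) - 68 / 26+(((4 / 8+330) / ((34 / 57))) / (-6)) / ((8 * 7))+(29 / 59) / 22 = 401432137867 / 963842880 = 416.49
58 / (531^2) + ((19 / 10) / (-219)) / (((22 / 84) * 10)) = -0.00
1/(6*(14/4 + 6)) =1/57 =0.02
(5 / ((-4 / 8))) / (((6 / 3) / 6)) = -30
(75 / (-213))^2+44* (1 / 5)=224929 / 25205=8.92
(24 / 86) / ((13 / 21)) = 252 / 559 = 0.45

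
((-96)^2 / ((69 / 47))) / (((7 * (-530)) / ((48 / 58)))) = -1732608 / 1237285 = -1.40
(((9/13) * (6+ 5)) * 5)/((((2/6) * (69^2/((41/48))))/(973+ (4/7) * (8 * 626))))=60530965/770224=78.59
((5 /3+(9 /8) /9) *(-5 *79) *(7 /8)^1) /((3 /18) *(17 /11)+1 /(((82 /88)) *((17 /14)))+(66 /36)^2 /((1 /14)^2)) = -2734703895 /2914329632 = -0.94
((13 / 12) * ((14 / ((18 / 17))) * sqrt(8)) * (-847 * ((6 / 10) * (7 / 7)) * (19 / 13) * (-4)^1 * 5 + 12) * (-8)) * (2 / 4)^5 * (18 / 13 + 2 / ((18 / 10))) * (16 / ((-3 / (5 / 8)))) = 2798256440 * sqrt(2) / 3159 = 1252716.75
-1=-1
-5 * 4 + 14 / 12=-18.83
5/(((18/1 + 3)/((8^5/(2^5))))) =5120/21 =243.81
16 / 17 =0.94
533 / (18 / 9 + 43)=533 / 45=11.84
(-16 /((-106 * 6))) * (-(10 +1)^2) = -484 /159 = -3.04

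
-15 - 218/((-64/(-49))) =-5821/32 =-181.91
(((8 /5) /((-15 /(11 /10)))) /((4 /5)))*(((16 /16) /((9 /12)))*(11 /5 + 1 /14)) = -1166 /2625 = -0.44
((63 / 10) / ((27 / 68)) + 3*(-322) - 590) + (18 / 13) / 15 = -300308 / 195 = -1540.04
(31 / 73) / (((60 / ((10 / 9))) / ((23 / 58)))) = 0.00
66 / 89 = 0.74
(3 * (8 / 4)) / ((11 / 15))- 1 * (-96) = 1146 / 11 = 104.18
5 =5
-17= -17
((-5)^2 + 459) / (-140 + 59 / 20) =-3.53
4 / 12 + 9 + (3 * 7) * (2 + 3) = 343 / 3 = 114.33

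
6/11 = 0.55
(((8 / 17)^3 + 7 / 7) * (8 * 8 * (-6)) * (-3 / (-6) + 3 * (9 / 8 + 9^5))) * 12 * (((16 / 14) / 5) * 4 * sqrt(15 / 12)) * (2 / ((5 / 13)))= -10527149647872 * sqrt(5) / 4913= -4791252233.25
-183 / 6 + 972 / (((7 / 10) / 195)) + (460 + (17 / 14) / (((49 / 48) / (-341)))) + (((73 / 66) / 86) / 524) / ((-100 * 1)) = 27625422469182161 / 102015883200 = 270795.31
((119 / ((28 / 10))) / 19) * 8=340 / 19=17.89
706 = 706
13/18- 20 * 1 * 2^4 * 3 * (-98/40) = 42349/18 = 2352.72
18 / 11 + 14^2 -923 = -7979 / 11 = -725.36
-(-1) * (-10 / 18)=-5 / 9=-0.56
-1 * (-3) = 3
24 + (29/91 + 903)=84386/91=927.32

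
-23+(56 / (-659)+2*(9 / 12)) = -28449 / 1318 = -21.58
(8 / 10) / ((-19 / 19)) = -4 / 5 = -0.80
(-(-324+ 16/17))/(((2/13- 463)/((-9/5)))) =642564/511445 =1.26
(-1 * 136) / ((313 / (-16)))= 2176 / 313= 6.95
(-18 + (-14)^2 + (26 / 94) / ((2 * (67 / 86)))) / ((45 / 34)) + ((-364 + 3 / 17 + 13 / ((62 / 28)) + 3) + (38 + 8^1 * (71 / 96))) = -5855224717 / 33190460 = -176.41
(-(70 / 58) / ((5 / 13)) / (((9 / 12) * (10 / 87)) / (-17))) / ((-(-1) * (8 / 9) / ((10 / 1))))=13923 / 2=6961.50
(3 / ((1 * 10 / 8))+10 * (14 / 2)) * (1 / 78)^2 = 0.01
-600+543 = -57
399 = 399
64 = 64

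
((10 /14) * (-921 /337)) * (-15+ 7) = 36840 /2359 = 15.62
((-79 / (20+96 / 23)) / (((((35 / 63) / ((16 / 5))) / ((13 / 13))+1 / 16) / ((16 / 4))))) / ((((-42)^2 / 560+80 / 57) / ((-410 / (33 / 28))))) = 4229.66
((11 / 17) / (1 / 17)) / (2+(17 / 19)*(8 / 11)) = 2299 / 554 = 4.15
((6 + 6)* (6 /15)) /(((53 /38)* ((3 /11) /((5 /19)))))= 176 /53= 3.32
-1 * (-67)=67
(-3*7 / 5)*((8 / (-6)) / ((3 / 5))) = 28 / 3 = 9.33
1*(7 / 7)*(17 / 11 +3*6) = 215 / 11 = 19.55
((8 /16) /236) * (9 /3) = 3 /472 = 0.01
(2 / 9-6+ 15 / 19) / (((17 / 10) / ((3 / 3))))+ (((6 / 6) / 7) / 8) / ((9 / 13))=-52609 / 18088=-2.91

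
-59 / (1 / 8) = -472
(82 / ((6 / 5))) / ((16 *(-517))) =-205 / 24816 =-0.01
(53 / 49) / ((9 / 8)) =0.96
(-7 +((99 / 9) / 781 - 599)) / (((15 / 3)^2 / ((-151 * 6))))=1559226 / 71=21960.93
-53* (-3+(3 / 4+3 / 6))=92.75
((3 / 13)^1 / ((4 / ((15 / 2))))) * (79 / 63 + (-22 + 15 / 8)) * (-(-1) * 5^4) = -29721875 / 5824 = -5103.34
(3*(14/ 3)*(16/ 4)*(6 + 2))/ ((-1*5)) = -448/ 5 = -89.60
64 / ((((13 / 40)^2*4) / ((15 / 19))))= 384000 / 3211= 119.59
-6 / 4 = -3 / 2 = -1.50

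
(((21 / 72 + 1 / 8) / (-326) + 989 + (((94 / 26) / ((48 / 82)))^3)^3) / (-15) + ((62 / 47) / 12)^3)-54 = -1240241735688579685841699061913791391 / 1422308413604939563472460447744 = -871992.12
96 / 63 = 1.52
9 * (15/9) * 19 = 285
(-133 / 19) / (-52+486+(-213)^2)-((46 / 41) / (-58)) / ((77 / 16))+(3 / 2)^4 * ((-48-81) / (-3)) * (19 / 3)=92502515453609 / 67094432944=1378.69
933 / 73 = 12.78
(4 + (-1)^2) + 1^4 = 6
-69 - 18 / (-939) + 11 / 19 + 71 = 15451 / 5947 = 2.60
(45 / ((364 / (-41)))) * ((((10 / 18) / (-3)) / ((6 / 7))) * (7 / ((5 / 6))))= 1435 / 156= 9.20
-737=-737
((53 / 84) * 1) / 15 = 0.04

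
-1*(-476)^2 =-226576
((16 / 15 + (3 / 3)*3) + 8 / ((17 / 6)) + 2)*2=4534 / 255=17.78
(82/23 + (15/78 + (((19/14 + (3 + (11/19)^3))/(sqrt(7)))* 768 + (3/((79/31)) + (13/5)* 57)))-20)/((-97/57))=-503462016* sqrt(7)/1715833-1792522149/22912370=-854.55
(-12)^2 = 144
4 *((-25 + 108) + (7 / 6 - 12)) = 866 / 3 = 288.67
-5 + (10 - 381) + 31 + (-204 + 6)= -543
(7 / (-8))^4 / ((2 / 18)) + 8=54377 / 4096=13.28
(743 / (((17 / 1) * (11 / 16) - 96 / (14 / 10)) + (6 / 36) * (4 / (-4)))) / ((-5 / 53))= 13231344 / 95845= 138.05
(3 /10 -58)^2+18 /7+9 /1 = 2338603 /700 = 3340.86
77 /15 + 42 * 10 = 425.13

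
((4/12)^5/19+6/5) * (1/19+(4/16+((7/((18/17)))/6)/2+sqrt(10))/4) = 115011757/378963360+27707 * sqrt(10)/92340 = 1.25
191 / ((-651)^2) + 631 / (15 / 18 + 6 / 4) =270.43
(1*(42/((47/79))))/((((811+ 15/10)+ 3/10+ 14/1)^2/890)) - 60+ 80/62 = -121632187145/2075005491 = -58.62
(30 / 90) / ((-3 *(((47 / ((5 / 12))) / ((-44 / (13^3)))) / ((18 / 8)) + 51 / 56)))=3080 / 69364803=0.00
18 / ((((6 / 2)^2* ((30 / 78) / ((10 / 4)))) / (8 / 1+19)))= 351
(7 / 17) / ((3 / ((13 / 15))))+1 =856 / 765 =1.12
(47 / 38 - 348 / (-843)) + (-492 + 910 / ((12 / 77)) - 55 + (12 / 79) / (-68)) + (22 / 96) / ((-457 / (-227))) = 277555693136551 / 52429065424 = 5293.93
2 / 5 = 0.40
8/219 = 0.04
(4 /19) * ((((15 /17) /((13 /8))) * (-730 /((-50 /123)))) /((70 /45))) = 131.97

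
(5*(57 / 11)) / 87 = 95 / 319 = 0.30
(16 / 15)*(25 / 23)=80 / 69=1.16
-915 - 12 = -927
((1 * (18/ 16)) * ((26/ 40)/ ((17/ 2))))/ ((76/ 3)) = 351/ 103360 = 0.00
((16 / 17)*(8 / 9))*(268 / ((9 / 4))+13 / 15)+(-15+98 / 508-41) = 77937413 / 1748790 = 44.57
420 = 420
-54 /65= -0.83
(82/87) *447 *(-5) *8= -488720/29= -16852.41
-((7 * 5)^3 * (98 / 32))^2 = -4413675765625 / 256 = -17240920959.47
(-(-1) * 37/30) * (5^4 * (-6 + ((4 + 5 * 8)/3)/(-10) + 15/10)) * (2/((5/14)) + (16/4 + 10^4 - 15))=-1654855895/36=-45968219.31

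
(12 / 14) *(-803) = -4818 / 7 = -688.29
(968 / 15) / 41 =968 / 615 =1.57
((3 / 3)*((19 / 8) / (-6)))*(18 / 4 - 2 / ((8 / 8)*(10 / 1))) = -817 / 480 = -1.70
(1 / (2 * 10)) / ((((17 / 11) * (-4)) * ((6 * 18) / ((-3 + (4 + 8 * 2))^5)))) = -918731 / 8640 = -106.33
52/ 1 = 52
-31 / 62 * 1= -1 / 2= -0.50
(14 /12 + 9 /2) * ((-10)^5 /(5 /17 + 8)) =-28900000 /423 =-68321.51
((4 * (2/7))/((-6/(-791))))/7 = 452/21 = 21.52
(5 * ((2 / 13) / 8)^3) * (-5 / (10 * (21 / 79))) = -395 / 5905536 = -0.00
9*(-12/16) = -6.75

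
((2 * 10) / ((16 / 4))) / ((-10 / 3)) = -3 / 2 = -1.50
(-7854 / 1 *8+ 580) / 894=-31126 / 447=-69.63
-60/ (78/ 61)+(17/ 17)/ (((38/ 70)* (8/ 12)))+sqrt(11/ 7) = -21815/ 494+sqrt(77)/ 7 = -42.91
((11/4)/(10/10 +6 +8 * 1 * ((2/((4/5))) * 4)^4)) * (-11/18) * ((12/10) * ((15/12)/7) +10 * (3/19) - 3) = 12947/510764688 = 0.00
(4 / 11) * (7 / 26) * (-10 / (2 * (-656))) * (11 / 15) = 0.00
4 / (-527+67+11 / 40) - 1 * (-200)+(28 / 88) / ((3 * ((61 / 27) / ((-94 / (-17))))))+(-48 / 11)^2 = 505994063871 / 2307396553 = 219.29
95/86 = 1.10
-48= -48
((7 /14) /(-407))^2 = 0.00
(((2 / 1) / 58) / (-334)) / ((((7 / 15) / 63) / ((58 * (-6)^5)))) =1049760 / 167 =6285.99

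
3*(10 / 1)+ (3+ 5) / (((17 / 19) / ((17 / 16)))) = 39.50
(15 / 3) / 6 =5 / 6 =0.83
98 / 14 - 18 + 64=53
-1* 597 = -597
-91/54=-1.69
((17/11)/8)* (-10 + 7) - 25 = -25.58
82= 82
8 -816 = -808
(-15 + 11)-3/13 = -55/13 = -4.23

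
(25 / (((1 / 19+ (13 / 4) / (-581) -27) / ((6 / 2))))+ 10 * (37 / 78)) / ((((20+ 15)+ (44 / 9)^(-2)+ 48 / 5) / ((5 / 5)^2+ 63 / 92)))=6828220998500 / 92264811467127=0.07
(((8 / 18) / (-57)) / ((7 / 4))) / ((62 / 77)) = -88 / 15903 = -0.01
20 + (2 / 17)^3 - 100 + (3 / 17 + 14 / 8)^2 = -5996775 / 78608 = -76.29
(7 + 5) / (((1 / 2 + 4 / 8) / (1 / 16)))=3 / 4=0.75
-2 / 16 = -1 / 8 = -0.12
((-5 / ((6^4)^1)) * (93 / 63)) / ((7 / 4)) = -155 / 47628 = -0.00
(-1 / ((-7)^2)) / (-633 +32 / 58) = 29 / 898709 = 0.00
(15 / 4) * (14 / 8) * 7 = 735 / 16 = 45.94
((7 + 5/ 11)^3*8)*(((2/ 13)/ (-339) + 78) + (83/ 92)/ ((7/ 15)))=22742210834576/ 85852767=264897.82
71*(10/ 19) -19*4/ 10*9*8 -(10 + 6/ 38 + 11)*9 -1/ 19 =-66529/ 95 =-700.31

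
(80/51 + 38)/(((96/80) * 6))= 5045/918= 5.50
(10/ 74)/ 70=0.00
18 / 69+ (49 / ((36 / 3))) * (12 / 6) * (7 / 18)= 8537 / 2484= 3.44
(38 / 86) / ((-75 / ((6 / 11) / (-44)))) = 19 / 260150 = 0.00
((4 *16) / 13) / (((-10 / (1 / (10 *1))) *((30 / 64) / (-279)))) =29.30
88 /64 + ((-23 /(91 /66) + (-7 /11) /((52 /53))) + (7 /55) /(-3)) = -16.00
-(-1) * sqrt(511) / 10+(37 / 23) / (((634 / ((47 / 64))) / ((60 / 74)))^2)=497025 / 350274105344+sqrt(511) / 10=2.26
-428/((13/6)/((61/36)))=-13054/39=-334.72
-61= -61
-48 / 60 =-4 / 5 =-0.80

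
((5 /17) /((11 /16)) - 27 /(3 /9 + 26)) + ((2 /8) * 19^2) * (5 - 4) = 5297745 /59092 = 89.65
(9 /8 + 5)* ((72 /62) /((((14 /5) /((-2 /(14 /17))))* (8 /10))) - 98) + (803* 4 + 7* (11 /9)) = 11662619 /4464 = 2612.59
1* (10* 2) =20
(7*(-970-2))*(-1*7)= 47628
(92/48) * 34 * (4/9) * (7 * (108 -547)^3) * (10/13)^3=-463125137006000/59319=-7807365886.24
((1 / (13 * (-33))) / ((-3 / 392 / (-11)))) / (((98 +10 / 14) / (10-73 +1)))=170128 / 80847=2.10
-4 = -4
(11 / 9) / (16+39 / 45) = 5 / 69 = 0.07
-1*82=-82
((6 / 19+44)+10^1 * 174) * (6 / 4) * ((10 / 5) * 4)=406824 / 19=21411.79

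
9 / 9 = 1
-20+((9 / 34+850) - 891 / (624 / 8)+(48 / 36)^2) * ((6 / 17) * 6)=6612828 / 3757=1760.14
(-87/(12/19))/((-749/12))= 1653/749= 2.21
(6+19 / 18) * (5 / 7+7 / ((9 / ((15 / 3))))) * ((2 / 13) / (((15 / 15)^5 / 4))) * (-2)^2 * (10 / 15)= 1178560 / 22113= 53.30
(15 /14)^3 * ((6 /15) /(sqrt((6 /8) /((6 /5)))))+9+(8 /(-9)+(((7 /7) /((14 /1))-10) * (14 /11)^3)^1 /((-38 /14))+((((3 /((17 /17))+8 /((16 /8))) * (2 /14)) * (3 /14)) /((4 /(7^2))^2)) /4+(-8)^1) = 135 * sqrt(10) /686+457134037 /29132928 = 16.31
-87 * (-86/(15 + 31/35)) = 130935/278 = 470.99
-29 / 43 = -0.67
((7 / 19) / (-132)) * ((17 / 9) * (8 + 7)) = -595 / 7524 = -0.08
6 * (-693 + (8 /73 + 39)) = -286404 /73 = -3923.34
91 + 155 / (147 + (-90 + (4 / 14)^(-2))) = 25827 / 277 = 93.24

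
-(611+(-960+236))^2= -12769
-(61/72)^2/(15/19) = -70699/77760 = -0.91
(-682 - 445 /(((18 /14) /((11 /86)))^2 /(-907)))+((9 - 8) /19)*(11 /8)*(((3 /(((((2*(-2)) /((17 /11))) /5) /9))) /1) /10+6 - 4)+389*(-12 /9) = 508775411677 /182119104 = 2793.64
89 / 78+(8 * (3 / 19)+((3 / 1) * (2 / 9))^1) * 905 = 2589991 / 1482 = 1747.63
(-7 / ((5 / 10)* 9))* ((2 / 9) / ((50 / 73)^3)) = -2723119 / 2531250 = -1.08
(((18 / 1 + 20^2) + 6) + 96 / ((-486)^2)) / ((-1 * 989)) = -8345600 / 19466487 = -0.43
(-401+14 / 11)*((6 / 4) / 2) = -13191 / 44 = -299.80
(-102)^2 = 10404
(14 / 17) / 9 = 14 / 153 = 0.09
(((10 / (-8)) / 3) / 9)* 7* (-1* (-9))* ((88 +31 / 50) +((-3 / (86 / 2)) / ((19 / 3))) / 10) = -4223429 / 16340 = -258.47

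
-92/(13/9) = -63.69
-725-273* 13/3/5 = -4808/5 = -961.60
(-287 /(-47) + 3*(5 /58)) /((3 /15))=31.83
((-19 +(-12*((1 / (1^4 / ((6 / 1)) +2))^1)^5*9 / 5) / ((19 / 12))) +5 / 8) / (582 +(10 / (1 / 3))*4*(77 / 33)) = -5265728313 / 243241470160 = -0.02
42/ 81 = 14/ 27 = 0.52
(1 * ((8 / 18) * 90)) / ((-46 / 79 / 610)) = -963800 / 23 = -41904.35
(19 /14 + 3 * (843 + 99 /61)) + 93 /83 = 179781311 /70882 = 2536.35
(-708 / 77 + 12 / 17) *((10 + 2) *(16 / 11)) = -2133504 / 14399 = -148.17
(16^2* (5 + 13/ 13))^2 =2359296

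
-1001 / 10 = -100.10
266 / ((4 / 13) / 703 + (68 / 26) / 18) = 21878766 / 11987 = 1825.21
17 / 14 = 1.21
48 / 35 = 1.37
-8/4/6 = -1/3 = -0.33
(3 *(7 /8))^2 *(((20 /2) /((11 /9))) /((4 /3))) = 59535 /1408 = 42.28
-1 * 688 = -688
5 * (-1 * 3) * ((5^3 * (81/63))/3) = -5625/7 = -803.57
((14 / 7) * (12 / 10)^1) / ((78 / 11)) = 22 / 65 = 0.34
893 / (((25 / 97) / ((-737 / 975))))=-63839677 / 24375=-2619.06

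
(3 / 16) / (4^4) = 3 / 4096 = 0.00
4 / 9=0.44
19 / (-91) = -0.21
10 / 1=10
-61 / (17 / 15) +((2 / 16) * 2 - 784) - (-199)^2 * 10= -26985635 / 68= -396847.57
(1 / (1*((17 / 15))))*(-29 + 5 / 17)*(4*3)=-87840 / 289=-303.94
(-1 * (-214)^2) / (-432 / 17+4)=194633 / 91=2138.82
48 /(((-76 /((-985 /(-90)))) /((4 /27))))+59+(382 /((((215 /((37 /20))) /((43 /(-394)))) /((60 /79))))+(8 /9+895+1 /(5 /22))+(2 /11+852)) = 476919407705 /263466027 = 1810.17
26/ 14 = 1.86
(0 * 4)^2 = 0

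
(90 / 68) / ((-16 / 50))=-1125 / 272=-4.14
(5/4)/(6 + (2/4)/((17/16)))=17/88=0.19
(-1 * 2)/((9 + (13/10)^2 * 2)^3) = -250000/237176659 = -0.00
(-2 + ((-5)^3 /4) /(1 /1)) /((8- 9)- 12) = 133 /52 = 2.56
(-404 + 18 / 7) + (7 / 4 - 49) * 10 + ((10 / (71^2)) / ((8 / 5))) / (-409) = -50451487605 / 57729532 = -873.93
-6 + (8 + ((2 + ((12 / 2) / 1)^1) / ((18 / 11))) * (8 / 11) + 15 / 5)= 77 / 9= 8.56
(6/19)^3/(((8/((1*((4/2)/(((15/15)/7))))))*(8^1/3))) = 567/27436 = 0.02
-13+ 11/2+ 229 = 221.50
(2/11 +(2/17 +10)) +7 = 3235/187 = 17.30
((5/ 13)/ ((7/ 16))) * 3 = 240/ 91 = 2.64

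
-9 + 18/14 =-54/7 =-7.71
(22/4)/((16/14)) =4.81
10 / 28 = 0.36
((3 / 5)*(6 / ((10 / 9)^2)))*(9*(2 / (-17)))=-6561 / 2125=-3.09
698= 698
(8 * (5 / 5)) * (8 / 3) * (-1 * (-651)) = 13888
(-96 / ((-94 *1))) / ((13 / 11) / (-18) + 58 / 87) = 9504 / 5593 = 1.70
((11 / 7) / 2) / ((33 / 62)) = 31 / 21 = 1.48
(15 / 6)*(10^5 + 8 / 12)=750005 / 3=250001.67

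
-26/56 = -13/28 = -0.46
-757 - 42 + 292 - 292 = -799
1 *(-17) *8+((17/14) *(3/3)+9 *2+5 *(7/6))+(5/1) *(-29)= -255.95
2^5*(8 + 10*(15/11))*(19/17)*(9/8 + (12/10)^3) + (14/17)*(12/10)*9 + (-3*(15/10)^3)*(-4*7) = 116879553/46750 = 2500.10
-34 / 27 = -1.26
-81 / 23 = -3.52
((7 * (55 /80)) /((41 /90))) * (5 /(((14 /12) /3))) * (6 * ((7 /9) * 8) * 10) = 2079000 /41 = 50707.32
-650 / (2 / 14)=-4550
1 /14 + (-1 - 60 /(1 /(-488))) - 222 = 29057.07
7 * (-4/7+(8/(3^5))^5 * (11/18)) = -4.00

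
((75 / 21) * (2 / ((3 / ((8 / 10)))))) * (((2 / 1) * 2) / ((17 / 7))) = 160 / 51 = 3.14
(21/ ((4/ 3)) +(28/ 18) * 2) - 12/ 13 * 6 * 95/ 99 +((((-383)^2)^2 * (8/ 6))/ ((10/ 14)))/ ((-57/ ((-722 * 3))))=39287465020255789/ 25740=1526319542356.48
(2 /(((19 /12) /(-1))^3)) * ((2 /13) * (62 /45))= -47616 /445835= -0.11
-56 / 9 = -6.22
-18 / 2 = -9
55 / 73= 0.75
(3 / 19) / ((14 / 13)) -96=-25497 / 266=-95.85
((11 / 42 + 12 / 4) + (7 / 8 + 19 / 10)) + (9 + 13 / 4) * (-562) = -5777909 / 840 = -6878.46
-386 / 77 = -5.01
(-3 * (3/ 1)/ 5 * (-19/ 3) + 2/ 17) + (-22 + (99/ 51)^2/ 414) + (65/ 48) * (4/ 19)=-77201623/ 7577580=-10.19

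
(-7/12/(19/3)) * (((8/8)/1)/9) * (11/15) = -77/10260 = -0.01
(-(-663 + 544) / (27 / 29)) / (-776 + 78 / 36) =-6902 / 41787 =-0.17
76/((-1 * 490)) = -38/245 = -0.16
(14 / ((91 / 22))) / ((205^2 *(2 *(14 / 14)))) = 22 / 546325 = 0.00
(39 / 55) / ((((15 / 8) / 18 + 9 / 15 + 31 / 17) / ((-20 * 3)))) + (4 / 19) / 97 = -3518644148 / 209075449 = -16.83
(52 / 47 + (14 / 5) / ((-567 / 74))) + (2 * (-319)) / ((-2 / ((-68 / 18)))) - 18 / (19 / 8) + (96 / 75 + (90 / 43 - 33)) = -96542442127 / 77757975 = -1241.58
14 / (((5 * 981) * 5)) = 14 / 24525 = 0.00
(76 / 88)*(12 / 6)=19 / 11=1.73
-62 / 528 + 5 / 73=-943 / 19272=-0.05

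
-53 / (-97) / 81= 53 / 7857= 0.01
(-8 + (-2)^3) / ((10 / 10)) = -16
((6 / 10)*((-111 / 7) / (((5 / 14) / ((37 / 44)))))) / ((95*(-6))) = 4107 / 104500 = 0.04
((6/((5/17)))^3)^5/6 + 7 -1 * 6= 7350235618367513080.23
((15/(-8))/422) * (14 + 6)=-75/844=-0.09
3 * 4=12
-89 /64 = -1.39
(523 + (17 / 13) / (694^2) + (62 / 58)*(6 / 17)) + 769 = 3989316824437 / 3086805124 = 1292.38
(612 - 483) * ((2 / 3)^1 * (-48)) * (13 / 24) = -2236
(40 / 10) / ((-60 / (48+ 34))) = -5.47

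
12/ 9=4/ 3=1.33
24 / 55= 0.44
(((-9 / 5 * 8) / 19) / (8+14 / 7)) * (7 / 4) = -63 / 475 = -0.13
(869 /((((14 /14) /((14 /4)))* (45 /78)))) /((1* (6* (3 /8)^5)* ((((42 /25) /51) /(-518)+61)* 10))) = 7276352512 /37461123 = 194.24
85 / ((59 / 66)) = 5610 / 59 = 95.08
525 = 525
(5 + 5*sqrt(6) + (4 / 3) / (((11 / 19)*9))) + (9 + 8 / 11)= 5*sqrt(6) + 4450 / 297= 27.23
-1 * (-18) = 18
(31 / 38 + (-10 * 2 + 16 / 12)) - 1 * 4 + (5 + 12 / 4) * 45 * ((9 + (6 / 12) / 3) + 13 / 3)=551549 / 114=4838.15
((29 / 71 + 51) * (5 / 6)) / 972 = 9125 / 207036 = 0.04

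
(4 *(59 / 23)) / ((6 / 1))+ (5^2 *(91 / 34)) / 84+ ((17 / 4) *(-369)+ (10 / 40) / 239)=-1170536373 / 747592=-1565.74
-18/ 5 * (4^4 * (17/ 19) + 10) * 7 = -572292/ 95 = -6024.13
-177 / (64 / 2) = -177 / 32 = -5.53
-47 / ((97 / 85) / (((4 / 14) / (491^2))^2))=-15980 / 276244590810433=-0.00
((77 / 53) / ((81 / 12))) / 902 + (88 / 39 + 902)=689697344 / 762723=904.26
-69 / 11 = -6.27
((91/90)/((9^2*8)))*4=91/14580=0.01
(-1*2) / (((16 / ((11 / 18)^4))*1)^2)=-0.00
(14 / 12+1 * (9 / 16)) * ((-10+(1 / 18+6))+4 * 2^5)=185339 / 864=214.51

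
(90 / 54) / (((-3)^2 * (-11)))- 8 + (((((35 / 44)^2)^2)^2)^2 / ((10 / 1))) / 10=-170865981456103931945090382829 / 21314079398600313108953038848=-8.02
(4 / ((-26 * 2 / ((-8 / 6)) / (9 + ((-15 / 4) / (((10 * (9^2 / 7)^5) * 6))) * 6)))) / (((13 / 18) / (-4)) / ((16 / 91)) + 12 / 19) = -101758295521472 / 43580543387121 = -2.33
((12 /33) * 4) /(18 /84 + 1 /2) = 112 /55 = 2.04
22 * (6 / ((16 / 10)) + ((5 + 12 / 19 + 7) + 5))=17875 / 38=470.39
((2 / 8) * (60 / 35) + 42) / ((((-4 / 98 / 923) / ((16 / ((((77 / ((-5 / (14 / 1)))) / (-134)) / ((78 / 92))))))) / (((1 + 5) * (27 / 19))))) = -210984176520 / 3059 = -68971617.04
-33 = -33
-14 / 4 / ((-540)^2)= -7 / 583200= -0.00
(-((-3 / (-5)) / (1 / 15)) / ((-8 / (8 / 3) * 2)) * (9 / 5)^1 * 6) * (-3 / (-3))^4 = 81 / 5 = 16.20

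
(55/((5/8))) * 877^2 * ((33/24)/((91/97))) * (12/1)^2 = 1299926458512/91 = 14284906137.49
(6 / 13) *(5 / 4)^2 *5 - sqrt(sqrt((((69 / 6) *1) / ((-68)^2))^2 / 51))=-sqrt(46) *51^(3 / 4) / 6936 + 375 / 104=3.59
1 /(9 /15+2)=5 /13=0.38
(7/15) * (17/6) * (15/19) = 119/114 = 1.04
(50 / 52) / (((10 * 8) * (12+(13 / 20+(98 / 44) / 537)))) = 147675 / 155475944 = 0.00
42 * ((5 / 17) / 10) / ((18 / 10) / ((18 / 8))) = 105 / 68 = 1.54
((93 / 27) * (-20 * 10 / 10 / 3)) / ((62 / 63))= -23.33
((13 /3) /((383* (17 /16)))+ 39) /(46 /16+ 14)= 1219192 /527391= 2.31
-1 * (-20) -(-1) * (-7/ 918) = 18353/ 918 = 19.99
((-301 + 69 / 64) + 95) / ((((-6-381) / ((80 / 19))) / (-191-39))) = -175375 / 342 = -512.79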